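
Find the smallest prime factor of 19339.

83

19339 is odd.
Digit sum 25, not divisible by 3.
Ends in 9: not divisible by 5.
7: 19339 = 7·2762 + 5
11: 19339 = 11·1758 + 1
13: 19339 = 13·1487 + 8
17: 19339 = 17·1137 + 10
19: 19339 = 19·1017 + 16
23: 19339 = 23·840 + 19
29: 19339 = 29·666 + 25
31: 19339 = 31·623 + 26
37: 19339 = 37·522 + 25
41: 19339 = 41·471 + 28
43: 19339 = 43·449 + 32
47: 19339 = 47·411 + 22
53: 19339 = 53·364 + 47
59: 19339 = 59·327 + 46
61: 19339 = 61·317 + 2
67: 19339 = 67·288 + 43
71: 19339 = 71·272 + 27
73: 19339 = 73·264 + 67
79: 19339 = 79·244 + 63
83: 19339 = 83·233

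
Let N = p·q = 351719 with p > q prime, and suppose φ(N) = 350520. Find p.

φ(n) = (p−1)(q−1) = n − (p+q) + 1, so p + q = 351719 − 350520 + 1 = 1200.
p and q are the roots of t² − 1200t + 351719 = 0.
Discriminant: 1200² − 4·351719 = 1440000 − 1406876 = 33124; √33124 = 182.
q = (1200 − 182)/2 = 509, p = (1200 + 182)/2 = 691.
Check: 509 · 691 = 351719.

691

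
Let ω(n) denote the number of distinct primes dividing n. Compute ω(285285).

6

285285 = 3 · 95095
95095 = 5 · 19019
19019 = 7 · 2717
2717 = 11 · 247
247 = 13 · 19
285285 = 3 · 5 · 7 · 11 · 13 · 19, which has 6 distinct prime factors.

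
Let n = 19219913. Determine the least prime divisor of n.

19219913 is odd.
Digit sum 35, not divisible by 3.
Ends in 3: not divisible by 5.
7: 19219913 = 7·2745701 + 6
11: 19219913 = 11·1747264 + 9
13: 19219913 = 13·1478454 + 11
17: 19219913 = 17·1130583 + 2
19: 19219913 = 19·1011574 + 7
23: 19219913 = 23·835648 + 9
29: 19219913 = 29·662755 + 18
31: 19219913 = 31·619997 + 6
37: 19219913 = 37·519457 + 4
41: 19219913 = 41·468778 + 15
43: 19219913 = 43·446974 + 31
47: 19219913 = 47·408934 + 15
53: 19219913 = 53·362639 + 46
59: 19219913 = 59·325761 + 14
61: 19219913 = 61·315080 + 33
67: 19219913 = 67·286864 + 25
71: 19219913 = 71·270703

71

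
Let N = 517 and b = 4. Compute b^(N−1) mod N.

147

4^1 ≡ 4 (mod 517)
4^2 ≡ 4^2 = 16 ≡ 16 (mod 517)
4^4 ≡ 16^2 = 256 ≡ 256 (mod 517)
4^8 ≡ 256^2 = 65536 ≡ 394 (mod 517)
4^16 ≡ 394^2 = 155236 ≡ 136 (mod 517)
4^32 ≡ 136^2 = 18496 ≡ 401 (mod 517)
4^64 ≡ 401^2 = 160801 ≡ 14 (mod 517)
4^128 ≡ 14^2 = 196 ≡ 196 (mod 517)
4^256 ≡ 196^2 = 38416 ≡ 158 (mod 517)
4^512 ≡ 158^2 = 24964 ≡ 148 (mod 517)
516 = 512 + 4 in binary powers of 2.
So 4^516 ≡ 148 · 256 ≡ 147 (mod 517).
Since 147 ≠ 1, base 4 is a Fermat witness: 517 is composite.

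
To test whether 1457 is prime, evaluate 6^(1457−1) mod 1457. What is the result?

521

6^1 ≡ 6 (mod 1457)
6^2 ≡ 6^2 = 36 ≡ 36 (mod 1457)
6^4 ≡ 36^2 = 1296 ≡ 1296 (mod 1457)
6^8 ≡ 1296^2 = 1679616 ≡ 1152 (mod 1457)
6^16 ≡ 1152^2 = 1327104 ≡ 1234 (mod 1457)
6^32 ≡ 1234^2 = 1522756 ≡ 191 (mod 1457)
6^64 ≡ 191^2 = 36481 ≡ 56 (mod 1457)
6^128 ≡ 56^2 = 3136 ≡ 222 (mod 1457)
6^256 ≡ 222^2 = 49284 ≡ 1203 (mod 1457)
6^512 ≡ 1203^2 = 1447209 ≡ 408 (mod 1457)
6^1024 ≡ 408^2 = 166464 ≡ 366 (mod 1457)
1456 = 1024 + 256 + 128 + 32 + 16 in binary powers of 2.
So 6^1456 ≡ 366 · 1203 · 222 · 191 · 1234 ≡ 521 (mod 1457).
Since 521 ≠ 1, base 6 is a Fermat witness: 1457 is composite.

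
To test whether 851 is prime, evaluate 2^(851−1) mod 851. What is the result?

2^1 ≡ 2 (mod 851)
2^2 ≡ 2^2 = 4 ≡ 4 (mod 851)
2^4 ≡ 4^2 = 16 ≡ 16 (mod 851)
2^8 ≡ 16^2 = 256 ≡ 256 (mod 851)
2^16 ≡ 256^2 = 65536 ≡ 9 (mod 851)
2^32 ≡ 9^2 = 81 ≡ 81 (mod 851)
2^64 ≡ 81^2 = 6561 ≡ 604 (mod 851)
2^128 ≡ 604^2 = 364816 ≡ 588 (mod 851)
2^256 ≡ 588^2 = 345744 ≡ 238 (mod 851)
2^512 ≡ 238^2 = 56644 ≡ 478 (mod 851)
850 = 512 + 256 + 64 + 16 + 2 in binary powers of 2.
So 2^850 ≡ 478 · 238 · 604 · 9 · 4 ≡ 169 (mod 851).
Since 169 ≠ 1, base 2 is a Fermat witness: 851 is composite.

169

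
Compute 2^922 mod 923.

2^1 ≡ 2 (mod 923)
2^2 ≡ 2^2 = 4 ≡ 4 (mod 923)
2^4 ≡ 4^2 = 16 ≡ 16 (mod 923)
2^8 ≡ 16^2 = 256 ≡ 256 (mod 923)
2^16 ≡ 256^2 = 65536 ≡ 3 (mod 923)
2^32 ≡ 3^2 = 9 ≡ 9 (mod 923)
2^64 ≡ 9^2 = 81 ≡ 81 (mod 923)
2^128 ≡ 81^2 = 6561 ≡ 100 (mod 923)
2^256 ≡ 100^2 = 10000 ≡ 770 (mod 923)
2^512 ≡ 770^2 = 592900 ≡ 334 (mod 923)
922 = 512 + 256 + 128 + 16 + 8 + 2 in binary powers of 2.
So 2^922 ≡ 334 · 770 · 100 · 3 · 256 · 4 ≡ 49 (mod 923).
Since 49 ≠ 1, base 2 is a Fermat witness: 923 is composite.

49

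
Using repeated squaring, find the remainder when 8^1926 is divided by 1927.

8^1 ≡ 8 (mod 1927)
8^2 ≡ 8^2 = 64 ≡ 64 (mod 1927)
8^4 ≡ 64^2 = 4096 ≡ 242 (mod 1927)
8^8 ≡ 242^2 = 58564 ≡ 754 (mod 1927)
8^16 ≡ 754^2 = 568516 ≡ 51 (mod 1927)
8^32 ≡ 51^2 = 2601 ≡ 674 (mod 1927)
8^64 ≡ 674^2 = 454276 ≡ 1431 (mod 1927)
8^128 ≡ 1431^2 = 2047761 ≡ 1287 (mod 1927)
8^256 ≡ 1287^2 = 1656369 ≡ 1076 (mod 1927)
8^512 ≡ 1076^2 = 1157776 ≡ 1576 (mod 1927)
8^1024 ≡ 1576^2 = 2483776 ≡ 1800 (mod 1927)
1926 = 1024 + 512 + 256 + 128 + 4 + 2 in binary powers of 2.
So 8^1926 ≡ 1800 · 1576 · 1076 · 1287 · 242 · 64 ≡ 1630 (mod 1927).
Since 1630 ≠ 1, base 8 is a Fermat witness: 1927 is composite.

1630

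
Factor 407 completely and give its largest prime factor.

37

407 = 11 · 37
37 is prime.
So 407 = 11 · 37; the largest prime factor is 37.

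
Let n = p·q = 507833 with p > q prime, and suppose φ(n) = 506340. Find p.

φ(n) = (p−1)(q−1) = n − (p+q) + 1, so p + q = 507833 − 506340 + 1 = 1494.
p and q are the roots of t² − 1494t + 507833 = 0.
Discriminant: 1494² − 4·507833 = 2232036 − 2031332 = 200704; √200704 = 448.
q = (1494 − 448)/2 = 523, p = (1494 + 448)/2 = 971.
Check: 523 · 971 = 507833.

971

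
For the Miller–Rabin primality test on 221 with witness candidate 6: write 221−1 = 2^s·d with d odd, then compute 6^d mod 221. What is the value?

221 − 1 = 220 = 2^2 · 55, so d = 55.
6^1 ≡ 6 (mod 221)
6^2 ≡ 6^2 = 36 ≡ 36 (mod 221)
6^4 ≡ 36^2 = 1296 ≡ 191 (mod 221)
6^8 ≡ 191^2 = 36481 ≡ 16 (mod 221)
6^16 ≡ 16^2 = 256 ≡ 35 (mod 221)
6^32 ≡ 35^2 = 1225 ≡ 120 (mod 221)
55 = 32 + 16 + 4 + 2 + 1 in binary powers of 2.
So 6^55 ≡ 120 · 35 · 191 · 36 · 6 ≡ 150 (mod 221).
Squaring chain: 150 → 179; never reaches −1, so base 6 is a Miller–Rabin witness that 221 is composite.

150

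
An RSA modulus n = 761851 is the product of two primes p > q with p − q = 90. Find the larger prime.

919

Since p = q + 90, we have 761851 = q(q + 90), so q² + 90q − 761851 = 0.
Discriminant: 90² + 4·761851 = 8100 + 3047404 = 3055504; √3055504 = 1748.
q = (−90 + 1748)/2 = 829, and p = q + 90 = 919.
Check: 829 · 919 = 761851.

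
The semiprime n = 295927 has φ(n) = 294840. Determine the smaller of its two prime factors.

541

φ(n) = (p−1)(q−1) = n − (p+q) + 1, so p + q = 295927 − 294840 + 1 = 1088.
p and q are the roots of t² − 1088t + 295927 = 0.
Discriminant: 1088² − 4·295927 = 1183744 − 1183708 = 36; √36 = 6.
q = (1088 − 6)/2 = 541, p = (1088 + 6)/2 = 547.
Check: 541 · 547 = 295927.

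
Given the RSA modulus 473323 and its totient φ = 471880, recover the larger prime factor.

941

φ(n) = (p−1)(q−1) = n − (p+q) + 1, so p + q = 473323 − 471880 + 1 = 1444.
p and q are the roots of t² − 1444t + 473323 = 0.
Discriminant: 1444² − 4·473323 = 2085136 − 1893292 = 191844; √191844 = 438.
q = (1444 − 438)/2 = 503, p = (1444 + 438)/2 = 941.
Check: 503 · 941 = 473323.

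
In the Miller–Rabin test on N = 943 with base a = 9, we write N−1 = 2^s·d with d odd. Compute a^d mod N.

278

943 − 1 = 942 = 2^1 · 471, so d = 471.
9^1 ≡ 9 (mod 943)
9^2 ≡ 9^2 = 81 ≡ 81 (mod 943)
9^4 ≡ 81^2 = 6561 ≡ 903 (mod 943)
9^8 ≡ 903^2 = 815409 ≡ 657 (mod 943)
9^16 ≡ 657^2 = 431649 ≡ 698 (mod 943)
9^32 ≡ 698^2 = 487204 ≡ 616 (mod 943)
9^64 ≡ 616^2 = 379456 ≡ 370 (mod 943)
9^128 ≡ 370^2 = 136900 ≡ 165 (mod 943)
9^256 ≡ 165^2 = 27225 ≡ 821 (mod 943)
471 = 256 + 128 + 64 + 16 + 4 + 2 + 1 in binary powers of 2.
So 9^471 ≡ 821 · 165 · 370 · 698 · 903 · 81 · 9 ≡ 278 (mod 943).
Squaring chain: 278; never reaches −1, so base 9 is a Miller–Rabin witness that 943 is composite.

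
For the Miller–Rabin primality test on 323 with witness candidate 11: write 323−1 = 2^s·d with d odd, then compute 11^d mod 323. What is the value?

45

323 − 1 = 322 = 2^1 · 161, so d = 161.
11^1 ≡ 11 (mod 323)
11^2 ≡ 11^2 = 121 ≡ 121 (mod 323)
11^4 ≡ 121^2 = 14641 ≡ 106 (mod 323)
11^8 ≡ 106^2 = 11236 ≡ 254 (mod 323)
11^16 ≡ 254^2 = 64516 ≡ 239 (mod 323)
11^32 ≡ 239^2 = 57121 ≡ 273 (mod 323)
11^64 ≡ 273^2 = 74529 ≡ 239 (mod 323)
11^128 ≡ 239^2 = 57121 ≡ 273 (mod 323)
161 = 128 + 32 + 1 in binary powers of 2.
So 11^161 ≡ 273 · 273 · 11 ≡ 45 (mod 323).
Squaring chain: 45; never reaches −1, so base 11 is a Miller–Rabin witness that 323 is composite.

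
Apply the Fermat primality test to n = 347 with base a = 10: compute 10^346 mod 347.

1

10^1 ≡ 10 (mod 347)
10^2 ≡ 10^2 = 100 ≡ 100 (mod 347)
10^4 ≡ 100^2 = 10000 ≡ 284 (mod 347)
10^8 ≡ 284^2 = 80656 ≡ 152 (mod 347)
10^16 ≡ 152^2 = 23104 ≡ 202 (mod 347)
10^32 ≡ 202^2 = 40804 ≡ 205 (mod 347)
10^64 ≡ 205^2 = 42025 ≡ 38 (mod 347)
10^128 ≡ 38^2 = 1444 ≡ 56 (mod 347)
10^256 ≡ 56^2 = 3136 ≡ 13 (mod 347)
346 = 256 + 64 + 16 + 8 + 2 in binary powers of 2.
So 10^346 ≡ 13 · 38 · 202 · 152 · 100 ≡ 1 (mod 347).
Since the result is 1, base 10 gives no evidence that 347 is composite.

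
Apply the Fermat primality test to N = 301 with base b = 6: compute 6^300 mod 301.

1

6^1 ≡ 6 (mod 301)
6^2 ≡ 6^2 = 36 ≡ 36 (mod 301)
6^4 ≡ 36^2 = 1296 ≡ 92 (mod 301)
6^8 ≡ 92^2 = 8464 ≡ 36 (mod 301)
6^16 ≡ 36^2 = 1296 ≡ 92 (mod 301)
6^32 ≡ 92^2 = 8464 ≡ 36 (mod 301)
6^64 ≡ 36^2 = 1296 ≡ 92 (mod 301)
6^128 ≡ 92^2 = 8464 ≡ 36 (mod 301)
6^256 ≡ 36^2 = 1296 ≡ 92 (mod 301)
300 = 256 + 32 + 8 + 4 in binary powers of 2.
So 6^300 ≡ 92 · 36 · 36 · 92 ≡ 1 (mod 301).
Since the result is 1, base 6 gives no evidence that 301 is composite.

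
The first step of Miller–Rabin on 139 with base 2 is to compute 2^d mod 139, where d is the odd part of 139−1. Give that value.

139 − 1 = 138 = 2^1 · 69, so d = 69.
2^1 ≡ 2 (mod 139)
2^2 ≡ 2^2 = 4 ≡ 4 (mod 139)
2^4 ≡ 4^2 = 16 ≡ 16 (mod 139)
2^8 ≡ 16^2 = 256 ≡ 117 (mod 139)
2^16 ≡ 117^2 = 13689 ≡ 67 (mod 139)
2^32 ≡ 67^2 = 4489 ≡ 41 (mod 139)
2^64 ≡ 41^2 = 1681 ≡ 13 (mod 139)
69 = 64 + 4 + 1 in binary powers of 2.
So 2^69 ≡ 13 · 16 · 2 ≡ 138 (mod 139).
Since 2^d ≡ 138 (mod 139), base 2 does not prove 139 composite.

138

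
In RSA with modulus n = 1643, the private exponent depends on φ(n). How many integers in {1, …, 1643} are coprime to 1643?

1560

Factor: 1643 = 31 · 53.
φ(1643) = (31−1) · (53−1) = 30 · 52 = 1560.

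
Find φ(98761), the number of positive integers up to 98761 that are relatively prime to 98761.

89040

Factor: 98761 = 13 · 71 · 107.
φ(98761) = (13−1) · (71−1) · (107−1) = 12 · 70 · 106 = 89040.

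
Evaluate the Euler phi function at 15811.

15552

Factor: 15811 = 97 · 163.
φ(15811) = (97−1) · (163−1) = 96 · 162 = 15552.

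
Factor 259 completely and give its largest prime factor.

37

259 = 7 · 37
37 is prime.
So 259 = 7 · 37; the largest prime factor is 37.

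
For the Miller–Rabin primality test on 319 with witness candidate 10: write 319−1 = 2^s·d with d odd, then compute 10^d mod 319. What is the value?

319 − 1 = 318 = 2^1 · 159, so d = 159.
10^1 ≡ 10 (mod 319)
10^2 ≡ 10^2 = 100 ≡ 100 (mod 319)
10^4 ≡ 100^2 = 10000 ≡ 111 (mod 319)
10^8 ≡ 111^2 = 12321 ≡ 199 (mod 319)
10^16 ≡ 199^2 = 39601 ≡ 45 (mod 319)
10^32 ≡ 45^2 = 2025 ≡ 111 (mod 319)
10^64 ≡ 111^2 = 12321 ≡ 199 (mod 319)
10^128 ≡ 199^2 = 39601 ≡ 45 (mod 319)
159 = 128 + 16 + 8 + 4 + 2 + 1 in binary powers of 2.
So 10^159 ≡ 45 · 45 · 199 · 111 · 100 · 10 ≡ 21 (mod 319).
Squaring chain: 21; never reaches −1, so base 10 is a Miller–Rabin witness that 319 is composite.

21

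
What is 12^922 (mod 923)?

12^1 ≡ 12 (mod 923)
12^2 ≡ 12^2 = 144 ≡ 144 (mod 923)
12^4 ≡ 144^2 = 20736 ≡ 430 (mod 923)
12^8 ≡ 430^2 = 184900 ≡ 300 (mod 923)
12^16 ≡ 300^2 = 90000 ≡ 469 (mod 923)
12^32 ≡ 469^2 = 219961 ≡ 287 (mod 923)
12^64 ≡ 287^2 = 82369 ≡ 222 (mod 923)
12^128 ≡ 222^2 = 49284 ≡ 365 (mod 923)
12^256 ≡ 365^2 = 133225 ≡ 313 (mod 923)
12^512 ≡ 313^2 = 97969 ≡ 131 (mod 923)
922 = 512 + 256 + 128 + 16 + 8 + 2 in binary powers of 2.
So 12^922 ≡ 131 · 313 · 365 · 469 · 300 · 144 ≡ 703 (mod 923).
Since 703 ≠ 1, base 12 is a Fermat witness: 923 is composite.

703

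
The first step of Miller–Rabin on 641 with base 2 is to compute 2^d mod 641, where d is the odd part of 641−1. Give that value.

641 − 1 = 640 = 2^7 · 5, so d = 5.
2^1 ≡ 2 (mod 641)
2^2 ≡ 2^2 = 4 ≡ 4 (mod 641)
2^4 ≡ 4^2 = 16 ≡ 16 (mod 641)
5 = 4 + 1 in binary powers of 2.
So 2^5 ≡ 16 · 2 ≡ 32 (mod 641).
Squaring chain: 32 → 383 → 541 → 385 → 154 → 640 → 1; reaches −1, so base 2 does not prove 641 composite.

32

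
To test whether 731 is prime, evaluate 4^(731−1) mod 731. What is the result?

16

4^1 ≡ 4 (mod 731)
4^2 ≡ 4^2 = 16 ≡ 16 (mod 731)
4^4 ≡ 16^2 = 256 ≡ 256 (mod 731)
4^8 ≡ 256^2 = 65536 ≡ 477 (mod 731)
4^16 ≡ 477^2 = 227529 ≡ 188 (mod 731)
4^32 ≡ 188^2 = 35344 ≡ 256 (mod 731)
4^64 ≡ 256^2 = 65536 ≡ 477 (mod 731)
4^128 ≡ 477^2 = 227529 ≡ 188 (mod 731)
4^256 ≡ 188^2 = 35344 ≡ 256 (mod 731)
4^512 ≡ 256^2 = 65536 ≡ 477 (mod 731)
730 = 512 + 128 + 64 + 16 + 8 + 2 in binary powers of 2.
So 4^730 ≡ 477 · 188 · 477 · 188 · 477 · 16 ≡ 16 (mod 731).
Since 16 ≠ 1, base 4 is a Fermat witness: 731 is composite.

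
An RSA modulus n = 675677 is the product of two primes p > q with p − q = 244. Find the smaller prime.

Since p = q + 244, we have 675677 = q(q + 244), so q² + 244q − 675677 = 0.
Discriminant: 244² + 4·675677 = 59536 + 2702708 = 2762244; √2762244 = 1662.
q = (−244 + 1662)/2 = 709, and p = q + 244 = 953.
Check: 709 · 953 = 675677.

709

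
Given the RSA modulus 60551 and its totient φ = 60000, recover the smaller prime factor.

151

φ(n) = (p−1)(q−1) = n − (p+q) + 1, so p + q = 60551 − 60000 + 1 = 552.
p and q are the roots of t² − 552t + 60551 = 0.
Discriminant: 552² − 4·60551 = 304704 − 242204 = 62500; √62500 = 250.
q = (552 − 250)/2 = 151, p = (552 + 250)/2 = 401.
Check: 151 · 401 = 60551.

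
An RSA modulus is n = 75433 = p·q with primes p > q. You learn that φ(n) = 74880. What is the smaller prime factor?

φ(n) = (p−1)(q−1) = n − (p+q) + 1, so p + q = 75433 − 74880 + 1 = 554.
p and q are the roots of t² − 554t + 75433 = 0.
Discriminant: 554² − 4·75433 = 306916 − 301732 = 5184; √5184 = 72.
q = (554 − 72)/2 = 241, p = (554 + 72)/2 = 313.
Check: 241 · 313 = 75433.

241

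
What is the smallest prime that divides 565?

565 is odd.
Digit sum 16, not divisible by 3.
Ends in 5: divisible by 5.

5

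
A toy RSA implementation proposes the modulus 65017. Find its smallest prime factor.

79

65017 is odd.
Digit sum 19, not divisible by 3.
Ends in 7: not divisible by 5.
7: 65017 = 7·9288 + 1
11: 65017 = 11·5910 + 7
13: 65017 = 13·5001 + 4
17: 65017 = 17·3824 + 9
19: 65017 = 19·3421 + 18
23: 65017 = 23·2826 + 19
29: 65017 = 29·2241 + 28
31: 65017 = 31·2097 + 10
37: 65017 = 37·1757 + 8
41: 65017 = 41·1585 + 32
43: 65017 = 43·1512 + 1
47: 65017 = 47·1383 + 16
53: 65017 = 53·1226 + 39
59: 65017 = 59·1101 + 58
61: 65017 = 61·1065 + 52
67: 65017 = 67·970 + 27
71: 65017 = 71·915 + 52
73: 65017 = 73·890 + 47
79: 65017 = 79·823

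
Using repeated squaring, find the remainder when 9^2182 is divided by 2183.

1196

9^1 ≡ 9 (mod 2183)
9^2 ≡ 9^2 = 81 ≡ 81 (mod 2183)
9^4 ≡ 81^2 = 6561 ≡ 12 (mod 2183)
9^8 ≡ 12^2 = 144 ≡ 144 (mod 2183)
9^16 ≡ 144^2 = 20736 ≡ 1089 (mod 2183)
9^32 ≡ 1089^2 = 1185921 ≡ 552 (mod 2183)
9^64 ≡ 552^2 = 304704 ≡ 1267 (mod 2183)
9^128 ≡ 1267^2 = 1605289 ≡ 784 (mod 2183)
9^256 ≡ 784^2 = 614656 ≡ 1233 (mod 2183)
9^512 ≡ 1233^2 = 1520289 ≡ 921 (mod 2183)
9^1024 ≡ 921^2 = 848241 ≡ 1237 (mod 2183)
9^2048 ≡ 1237^2 = 1530169 ≡ 2069 (mod 2183)
2182 = 2048 + 128 + 4 + 2 in binary powers of 2.
So 9^2182 ≡ 2069 · 784 · 12 · 81 ≡ 1196 (mod 2183).
Since 1196 ≠ 1, base 9 is a Fermat witness: 2183 is composite.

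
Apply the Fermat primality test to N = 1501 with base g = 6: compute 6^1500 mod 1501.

6^1 ≡ 6 (mod 1501)
6^2 ≡ 6^2 = 36 ≡ 36 (mod 1501)
6^4 ≡ 36^2 = 1296 ≡ 1296 (mod 1501)
6^8 ≡ 1296^2 = 1679616 ≡ 1498 (mod 1501)
6^16 ≡ 1498^2 = 2244004 ≡ 9 (mod 1501)
6^32 ≡ 9^2 = 81 ≡ 81 (mod 1501)
6^64 ≡ 81^2 = 6561 ≡ 557 (mod 1501)
6^128 ≡ 557^2 = 310249 ≡ 1043 (mod 1501)
6^256 ≡ 1043^2 = 1087849 ≡ 1125 (mod 1501)
6^512 ≡ 1125^2 = 1265625 ≡ 282 (mod 1501)
6^1024 ≡ 282^2 = 79524 ≡ 1472 (mod 1501)
1500 = 1024 + 256 + 128 + 64 + 16 + 8 + 4 in binary powers of 2.
So 6^1500 ≡ 1472 · 1125 · 1043 · 557 · 9 · 1498 · 1296 ≡ 87 (mod 1501).
Since 87 ≠ 1, base 6 is a Fermat witness: 1501 is composite.

87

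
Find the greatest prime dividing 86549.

86549 = 23 · 3763
3763 = 53 · 71
71 is prime.
So 86549 = 23 · 53 · 71; the largest prime factor is 71.

71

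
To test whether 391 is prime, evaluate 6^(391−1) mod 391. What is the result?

6^1 ≡ 6 (mod 391)
6^2 ≡ 6^2 = 36 ≡ 36 (mod 391)
6^4 ≡ 36^2 = 1296 ≡ 123 (mod 391)
6^8 ≡ 123^2 = 15129 ≡ 271 (mod 391)
6^16 ≡ 271^2 = 73441 ≡ 324 (mod 391)
6^32 ≡ 324^2 = 104976 ≡ 188 (mod 391)
6^64 ≡ 188^2 = 35344 ≡ 154 (mod 391)
6^128 ≡ 154^2 = 23716 ≡ 256 (mod 391)
6^256 ≡ 256^2 = 65536 ≡ 239 (mod 391)
390 = 256 + 128 + 4 + 2 in binary powers of 2.
So 6^390 ≡ 239 · 256 · 123 · 36 ≡ 25 (mod 391).
Since 25 ≠ 1, base 6 is a Fermat witness: 391 is composite.

25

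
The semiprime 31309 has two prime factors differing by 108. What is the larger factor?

Since p = q + 108, we have 31309 = q(q + 108), so q² + 108q − 31309 = 0.
Discriminant: 108² + 4·31309 = 11664 + 125236 = 136900; √136900 = 370.
q = (−108 + 370)/2 = 131, and p = q + 108 = 239.
Check: 131 · 239 = 31309.

239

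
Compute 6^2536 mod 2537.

6^1 ≡ 6 (mod 2537)
6^2 ≡ 6^2 = 36 ≡ 36 (mod 2537)
6^4 ≡ 36^2 = 1296 ≡ 1296 (mod 2537)
6^8 ≡ 1296^2 = 1679616 ≡ 122 (mod 2537)
6^16 ≡ 122^2 = 14884 ≡ 2199 (mod 2537)
6^32 ≡ 2199^2 = 4835601 ≡ 79 (mod 2537)
6^64 ≡ 79^2 = 6241 ≡ 1167 (mod 2537)
6^128 ≡ 1167^2 = 1361889 ≡ 2057 (mod 2537)
6^256 ≡ 2057^2 = 4231249 ≡ 2070 (mod 2537)
6^512 ≡ 2070^2 = 4284900 ≡ 2444 (mod 2537)
6^1024 ≡ 2444^2 = 5973136 ≡ 1038 (mod 2537)
6^2048 ≡ 1038^2 = 1077444 ≡ 1756 (mod 2537)
2536 = 2048 + 256 + 128 + 64 + 32 + 8 in binary powers of 2.
So 6^2536 ≡ 1756 · 2070 · 2057 · 1167 · 79 · 122 ≡ 2113 (mod 2537).
Since 2113 ≠ 1, base 6 is a Fermat witness: 2537 is composite.

2113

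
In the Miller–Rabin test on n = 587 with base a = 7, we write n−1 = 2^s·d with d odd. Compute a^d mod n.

587 − 1 = 586 = 2^1 · 293, so d = 293.
7^1 ≡ 7 (mod 587)
7^2 ≡ 7^2 = 49 ≡ 49 (mod 587)
7^4 ≡ 49^2 = 2401 ≡ 53 (mod 587)
7^8 ≡ 53^2 = 2809 ≡ 461 (mod 587)
7^16 ≡ 461^2 = 212521 ≡ 27 (mod 587)
7^32 ≡ 27^2 = 729 ≡ 142 (mod 587)
7^64 ≡ 142^2 = 20164 ≡ 206 (mod 587)
7^128 ≡ 206^2 = 42436 ≡ 172 (mod 587)
7^256 ≡ 172^2 = 29584 ≡ 234 (mod 587)
293 = 256 + 32 + 4 + 1 in binary powers of 2.
So 7^293 ≡ 234 · 142 · 53 · 7 ≡ 1 (mod 587).
Since 7^d ≡ 1 (mod 587), base 7 does not prove 587 composite.

1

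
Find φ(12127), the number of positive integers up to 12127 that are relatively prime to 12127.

Factor: 12127 = 67 · 181.
φ(12127) = (67−1) · (181−1) = 66 · 180 = 11880.

11880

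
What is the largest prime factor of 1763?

43

1763 = 41 · 43
43 is prime.
So 1763 = 41 · 43; the largest prime factor is 43.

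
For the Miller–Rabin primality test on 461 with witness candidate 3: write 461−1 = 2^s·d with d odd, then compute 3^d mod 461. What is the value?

461 − 1 = 460 = 2^2 · 115, so d = 115.
3^1 ≡ 3 (mod 461)
3^2 ≡ 3^2 = 9 ≡ 9 (mod 461)
3^4 ≡ 9^2 = 81 ≡ 81 (mod 461)
3^8 ≡ 81^2 = 6561 ≡ 107 (mod 461)
3^16 ≡ 107^2 = 11449 ≡ 385 (mod 461)
3^32 ≡ 385^2 = 148225 ≡ 244 (mod 461)
3^64 ≡ 244^2 = 59536 ≡ 67 (mod 461)
115 = 64 + 32 + 16 + 2 + 1 in binary powers of 2.
So 3^115 ≡ 67 · 244 · 385 · 9 · 3 ≡ 413 (mod 461).
Squaring chain: 413 → 460; reaches −1, so base 3 does not prove 461 composite.

413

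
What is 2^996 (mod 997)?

1

2^1 ≡ 2 (mod 997)
2^2 ≡ 2^2 = 4 ≡ 4 (mod 997)
2^4 ≡ 4^2 = 16 ≡ 16 (mod 997)
2^8 ≡ 16^2 = 256 ≡ 256 (mod 997)
2^16 ≡ 256^2 = 65536 ≡ 731 (mod 997)
2^32 ≡ 731^2 = 534361 ≡ 966 (mod 997)
2^64 ≡ 966^2 = 933156 ≡ 961 (mod 997)
2^128 ≡ 961^2 = 923521 ≡ 299 (mod 997)
2^256 ≡ 299^2 = 89401 ≡ 668 (mod 997)
2^512 ≡ 668^2 = 446224 ≡ 565 (mod 997)
996 = 512 + 256 + 128 + 64 + 32 + 4 in binary powers of 2.
So 2^996 ≡ 565 · 668 · 299 · 961 · 966 · 16 ≡ 1 (mod 997).
Since the result is 1, base 2 gives no evidence that 997 is composite.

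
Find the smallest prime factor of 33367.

61

33367 is odd.
Digit sum 22, not divisible by 3.
Ends in 7: not divisible by 5.
7: 33367 = 7·4766 + 5
11: 33367 = 11·3033 + 4
13: 33367 = 13·2566 + 9
17: 33367 = 17·1962 + 13
19: 33367 = 19·1756 + 3
23: 33367 = 23·1450 + 17
29: 33367 = 29·1150 + 17
31: 33367 = 31·1076 + 11
37: 33367 = 37·901 + 30
41: 33367 = 41·813 + 34
43: 33367 = 43·775 + 42
47: 33367 = 47·709 + 44
53: 33367 = 53·629 + 30
59: 33367 = 59·565 + 32
61: 33367 = 61·547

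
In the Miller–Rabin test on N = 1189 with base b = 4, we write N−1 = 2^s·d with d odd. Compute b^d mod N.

1189 − 1 = 1188 = 2^2 · 297, so d = 297.
4^1 ≡ 4 (mod 1189)
4^2 ≡ 4^2 = 16 ≡ 16 (mod 1189)
4^4 ≡ 16^2 = 256 ≡ 256 (mod 1189)
4^8 ≡ 256^2 = 65536 ≡ 141 (mod 1189)
4^16 ≡ 141^2 = 19881 ≡ 857 (mod 1189)
4^32 ≡ 857^2 = 734449 ≡ 836 (mod 1189)
4^64 ≡ 836^2 = 698896 ≡ 953 (mod 1189)
4^128 ≡ 953^2 = 908209 ≡ 1002 (mod 1189)
4^256 ≡ 1002^2 = 1004004 ≡ 488 (mod 1189)
297 = 256 + 32 + 8 + 1 in binary powers of 2.
So 4^297 ≡ 488 · 836 · 141 · 4 ≡ 1050 (mod 1189).
Squaring chain: 1050 → 297; never reaches −1, so base 4 is a Miller–Rabin witness that 1189 is composite.

1050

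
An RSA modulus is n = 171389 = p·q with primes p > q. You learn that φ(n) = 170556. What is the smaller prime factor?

φ(n) = (p−1)(q−1) = n − (p+q) + 1, so p + q = 171389 − 170556 + 1 = 834.
p and q are the roots of t² − 834t + 171389 = 0.
Discriminant: 834² − 4·171389 = 695556 − 685556 = 10000; √10000 = 100.
q = (834 − 100)/2 = 367, p = (834 + 100)/2 = 467.
Check: 367 · 467 = 171389.

367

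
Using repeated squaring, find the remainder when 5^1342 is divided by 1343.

1137

5^1 ≡ 5 (mod 1343)
5^2 ≡ 5^2 = 25 ≡ 25 (mod 1343)
5^4 ≡ 25^2 = 625 ≡ 625 (mod 1343)
5^8 ≡ 625^2 = 390625 ≡ 1155 (mod 1343)
5^16 ≡ 1155^2 = 1334025 ≡ 426 (mod 1343)
5^32 ≡ 426^2 = 181476 ≡ 171 (mod 1343)
5^64 ≡ 171^2 = 29241 ≡ 1038 (mod 1343)
5^128 ≡ 1038^2 = 1077444 ≡ 358 (mod 1343)
5^256 ≡ 358^2 = 128164 ≡ 579 (mod 1343)
5^512 ≡ 579^2 = 335241 ≡ 834 (mod 1343)
5^1024 ≡ 834^2 = 695556 ≡ 1225 (mod 1343)
1342 = 1024 + 256 + 32 + 16 + 8 + 4 + 2 in binary powers of 2.
So 5^1342 ≡ 1225 · 579 · 171 · 426 · 1155 · 625 · 25 ≡ 1137 (mod 1343).
Since 1137 ≠ 1, base 5 is a Fermat witness: 1343 is composite.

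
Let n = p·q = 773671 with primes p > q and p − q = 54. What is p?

Since p = q + 54, we have 773671 = q(q + 54), so q² + 54q − 773671 = 0.
Discriminant: 54² + 4·773671 = 2916 + 3094684 = 3097600; √3097600 = 1760.
q = (−54 + 1760)/2 = 853, and p = q + 54 = 907.
Check: 853 · 907 = 773671.

907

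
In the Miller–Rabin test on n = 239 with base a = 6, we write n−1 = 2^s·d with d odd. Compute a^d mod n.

1

239 − 1 = 238 = 2^1 · 119, so d = 119.
6^1 ≡ 6 (mod 239)
6^2 ≡ 6^2 = 36 ≡ 36 (mod 239)
6^4 ≡ 36^2 = 1296 ≡ 101 (mod 239)
6^8 ≡ 101^2 = 10201 ≡ 163 (mod 239)
6^16 ≡ 163^2 = 26569 ≡ 40 (mod 239)
6^32 ≡ 40^2 = 1600 ≡ 166 (mod 239)
6^64 ≡ 166^2 = 27556 ≡ 71 (mod 239)
119 = 64 + 32 + 16 + 4 + 2 + 1 in binary powers of 2.
So 6^119 ≡ 71 · 166 · 40 · 101 · 36 · 6 ≡ 1 (mod 239).
Since 6^d ≡ 1 (mod 239), base 6 does not prove 239 composite.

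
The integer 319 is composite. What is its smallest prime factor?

11

319 is odd.
Digit sum 13, not divisible by 3.
Ends in 9: not divisible by 5.
7: 319 = 7·45 + 4
11: 319 = 11·29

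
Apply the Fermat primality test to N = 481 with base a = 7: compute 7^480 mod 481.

7^1 ≡ 7 (mod 481)
7^2 ≡ 7^2 = 49 ≡ 49 (mod 481)
7^4 ≡ 49^2 = 2401 ≡ 477 (mod 481)
7^8 ≡ 477^2 = 227529 ≡ 16 (mod 481)
7^16 ≡ 16^2 = 256 ≡ 256 (mod 481)
7^32 ≡ 256^2 = 65536 ≡ 120 (mod 481)
7^64 ≡ 120^2 = 14400 ≡ 451 (mod 481)
7^128 ≡ 451^2 = 203401 ≡ 419 (mod 481)
7^256 ≡ 419^2 = 175561 ≡ 477 (mod 481)
480 = 256 + 128 + 64 + 32 in binary powers of 2.
So 7^480 ≡ 477 · 419 · 451 · 120 ≡ 417 (mod 481).
Since 417 ≠ 1, base 7 is a Fermat witness: 481 is composite.

417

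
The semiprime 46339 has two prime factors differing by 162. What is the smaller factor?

149

Since p = q + 162, we have 46339 = q(q + 162), so q² + 162q − 46339 = 0.
Discriminant: 162² + 4·46339 = 26244 + 185356 = 211600; √211600 = 460.
q = (−162 + 460)/2 = 149, and p = q + 162 = 311.
Check: 149 · 311 = 46339.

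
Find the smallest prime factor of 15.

15 is odd.
Digit sum 6, divisible by 3.

3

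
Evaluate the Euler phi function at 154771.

145728

Factor: 154771 = 37 · 47 · 89.
φ(154771) = (37−1) · (47−1) · (89−1) = 36 · 46 · 88 = 145728.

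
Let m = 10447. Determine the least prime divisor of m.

10447 is odd.
Digit sum 16, not divisible by 3.
Ends in 7: not divisible by 5.
7: 10447 = 7·1492 + 3
11: 10447 = 11·949 + 8
13: 10447 = 13·803 + 8
17: 10447 = 17·614 + 9
19: 10447 = 19·549 + 16
23: 10447 = 23·454 + 5
29: 10447 = 29·360 + 7
31: 10447 = 31·337

31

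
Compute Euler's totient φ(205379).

201898

Factor: 205379 = 59^3.
φ(205379) = 59^2·(59−1) = 201898.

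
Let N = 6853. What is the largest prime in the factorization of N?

89

6853 = 7 · 979
979 = 11 · 89
89 is prime.
So 6853 = 7 · 11 · 89; the largest prime factor is 89.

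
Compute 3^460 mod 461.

3^1 ≡ 3 (mod 461)
3^2 ≡ 3^2 = 9 ≡ 9 (mod 461)
3^4 ≡ 9^2 = 81 ≡ 81 (mod 461)
3^8 ≡ 81^2 = 6561 ≡ 107 (mod 461)
3^16 ≡ 107^2 = 11449 ≡ 385 (mod 461)
3^32 ≡ 385^2 = 148225 ≡ 244 (mod 461)
3^64 ≡ 244^2 = 59536 ≡ 67 (mod 461)
3^128 ≡ 67^2 = 4489 ≡ 340 (mod 461)
3^256 ≡ 340^2 = 115600 ≡ 350 (mod 461)
460 = 256 + 128 + 64 + 8 + 4 in binary powers of 2.
So 3^460 ≡ 350 · 340 · 67 · 107 · 81 ≡ 1 (mod 461).
Since the result is 1, base 3 gives no evidence that 461 is composite.

1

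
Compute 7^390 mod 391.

7^1 ≡ 7 (mod 391)
7^2 ≡ 7^2 = 49 ≡ 49 (mod 391)
7^4 ≡ 49^2 = 2401 ≡ 55 (mod 391)
7^8 ≡ 55^2 = 3025 ≡ 288 (mod 391)
7^16 ≡ 288^2 = 82944 ≡ 52 (mod 391)
7^32 ≡ 52^2 = 2704 ≡ 358 (mod 391)
7^64 ≡ 358^2 = 128164 ≡ 307 (mod 391)
7^128 ≡ 307^2 = 94249 ≡ 18 (mod 391)
7^256 ≡ 18^2 = 324 ≡ 324 (mod 391)
390 = 256 + 128 + 4 + 2 in binary powers of 2.
So 7^390 ≡ 324 · 18 · 55 · 49 ≡ 213 (mod 391).
Since 213 ≠ 1, base 7 is a Fermat witness: 391 is composite.

213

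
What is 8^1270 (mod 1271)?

1024

8^1 ≡ 8 (mod 1271)
8^2 ≡ 8^2 = 64 ≡ 64 (mod 1271)
8^4 ≡ 64^2 = 4096 ≡ 283 (mod 1271)
8^8 ≡ 283^2 = 80089 ≡ 16 (mod 1271)
8^16 ≡ 16^2 = 256 ≡ 256 (mod 1271)
8^32 ≡ 256^2 = 65536 ≡ 715 (mod 1271)
8^64 ≡ 715^2 = 511225 ≡ 283 (mod 1271)
8^128 ≡ 283^2 = 80089 ≡ 16 (mod 1271)
8^256 ≡ 16^2 = 256 ≡ 256 (mod 1271)
8^512 ≡ 256^2 = 65536 ≡ 715 (mod 1271)
8^1024 ≡ 715^2 = 511225 ≡ 283 (mod 1271)
1270 = 1024 + 128 + 64 + 32 + 16 + 4 + 2 in binary powers of 2.
So 8^1270 ≡ 283 · 16 · 283 · 715 · 256 · 283 · 64 ≡ 1024 (mod 1271).
Since 1024 ≠ 1, base 8 is a Fermat witness: 1271 is composite.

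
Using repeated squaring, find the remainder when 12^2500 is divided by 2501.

901

12^1 ≡ 12 (mod 2501)
12^2 ≡ 12^2 = 144 ≡ 144 (mod 2501)
12^4 ≡ 144^2 = 20736 ≡ 728 (mod 2501)
12^8 ≡ 728^2 = 529984 ≡ 2273 (mod 2501)
12^16 ≡ 2273^2 = 5166529 ≡ 1964 (mod 2501)
12^32 ≡ 1964^2 = 3857296 ≡ 754 (mod 2501)
12^64 ≡ 754^2 = 568516 ≡ 789 (mod 2501)
12^128 ≡ 789^2 = 622521 ≡ 2273 (mod 2501)
12^256 ≡ 2273^2 = 5166529 ≡ 1964 (mod 2501)
12^512 ≡ 1964^2 = 3857296 ≡ 754 (mod 2501)
12^1024 ≡ 754^2 = 568516 ≡ 789 (mod 2501)
12^2048 ≡ 789^2 = 622521 ≡ 2273 (mod 2501)
2500 = 2048 + 256 + 128 + 64 + 4 in binary powers of 2.
So 12^2500 ≡ 2273 · 1964 · 2273 · 789 · 728 ≡ 901 (mod 2501).
Since 901 ≠ 1, base 12 is a Fermat witness: 2501 is composite.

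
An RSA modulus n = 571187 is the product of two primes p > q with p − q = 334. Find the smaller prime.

Since p = q + 334, we have 571187 = q(q + 334), so q² + 334q − 571187 = 0.
Discriminant: 334² + 4·571187 = 111556 + 2284748 = 2396304; √2396304 = 1548.
q = (−334 + 1548)/2 = 607, and p = q + 334 = 941.
Check: 607 · 941 = 571187.

607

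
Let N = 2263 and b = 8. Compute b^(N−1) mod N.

1242

8^1 ≡ 8 (mod 2263)
8^2 ≡ 8^2 = 64 ≡ 64 (mod 2263)
8^4 ≡ 64^2 = 4096 ≡ 1833 (mod 2263)
8^8 ≡ 1833^2 = 3359889 ≡ 1597 (mod 2263)
8^16 ≡ 1597^2 = 2550409 ≡ 8 (mod 2263)
8^32 ≡ 8^2 = 64 ≡ 64 (mod 2263)
8^64 ≡ 64^2 = 4096 ≡ 1833 (mod 2263)
8^128 ≡ 1833^2 = 3359889 ≡ 1597 (mod 2263)
8^256 ≡ 1597^2 = 2550409 ≡ 8 (mod 2263)
8^512 ≡ 8^2 = 64 ≡ 64 (mod 2263)
8^1024 ≡ 64^2 = 4096 ≡ 1833 (mod 2263)
8^2048 ≡ 1833^2 = 3359889 ≡ 1597 (mod 2263)
2262 = 2048 + 128 + 64 + 16 + 4 + 2 in binary powers of 2.
So 8^2262 ≡ 1597 · 1597 · 1833 · 8 · 1833 · 64 ≡ 1242 (mod 2263).
Since 1242 ≠ 1, base 8 is a Fermat witness: 2263 is composite.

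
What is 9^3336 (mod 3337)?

9^1 ≡ 9 (mod 3337)
9^2 ≡ 9^2 = 81 ≡ 81 (mod 3337)
9^4 ≡ 81^2 = 6561 ≡ 3224 (mod 3337)
9^8 ≡ 3224^2 = 10394176 ≡ 2758 (mod 3337)
9^16 ≡ 2758^2 = 7606564 ≡ 1541 (mod 3337)
9^32 ≡ 1541^2 = 2374681 ≡ 2074 (mod 3337)
9^64 ≡ 2074^2 = 4301476 ≡ 83 (mod 3337)
9^128 ≡ 83^2 = 6889 ≡ 215 (mod 3337)
9^256 ≡ 215^2 = 46225 ≡ 2844 (mod 3337)
9^512 ≡ 2844^2 = 8088336 ≡ 2785 (mod 3337)
9^1024 ≡ 2785^2 = 7756225 ≡ 1037 (mod 3337)
9^2048 ≡ 1037^2 = 1075369 ≡ 855 (mod 3337)
3336 = 2048 + 1024 + 256 + 8 in binary powers of 2.
So 9^3336 ≡ 855 · 1037 · 2844 · 2758 ≡ 714 (mod 3337).
Since 714 ≠ 1, base 9 is a Fermat witness: 3337 is composite.

714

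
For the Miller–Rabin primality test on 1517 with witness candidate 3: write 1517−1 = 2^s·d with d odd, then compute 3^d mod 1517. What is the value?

1517 − 1 = 1516 = 2^2 · 379, so d = 379.
3^1 ≡ 3 (mod 1517)
3^2 ≡ 3^2 = 9 ≡ 9 (mod 1517)
3^4 ≡ 9^2 = 81 ≡ 81 (mod 1517)
3^8 ≡ 81^2 = 6561 ≡ 493 (mod 1517)
3^16 ≡ 493^2 = 243049 ≡ 329 (mod 1517)
3^32 ≡ 329^2 = 108241 ≡ 534 (mod 1517)
3^64 ≡ 534^2 = 285156 ≡ 1477 (mod 1517)
3^128 ≡ 1477^2 = 2181529 ≡ 83 (mod 1517)
3^256 ≡ 83^2 = 6889 ≡ 821 (mod 1517)
379 = 256 + 64 + 32 + 16 + 8 + 2 + 1 in binary powers of 2.
So 3^379 ≡ 821 · 1477 · 534 · 329 · 493 · 9 · 3 ≡ 1298 (mod 1517).
Squaring chain: 1298 → 934; never reaches −1, so base 3 is a Miller–Rabin witness that 1517 is composite.

1298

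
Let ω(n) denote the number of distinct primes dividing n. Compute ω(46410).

6

46410 = 2 · 23205
23205 = 3 · 7735
7735 = 5 · 1547
1547 = 7 · 221
221 = 13 · 17
46410 = 2 · 3 · 5 · 7 · 13 · 17, which has 6 distinct prime factors.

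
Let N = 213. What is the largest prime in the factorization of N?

213 = 3 · 71
71 is prime.
So 213 = 3 · 71; the largest prime factor is 71.

71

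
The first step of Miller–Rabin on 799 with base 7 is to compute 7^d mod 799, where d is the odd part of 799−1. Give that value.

345

799 − 1 = 798 = 2^1 · 399, so d = 399.
7^1 ≡ 7 (mod 799)
7^2 ≡ 7^2 = 49 ≡ 49 (mod 799)
7^4 ≡ 49^2 = 2401 ≡ 4 (mod 799)
7^8 ≡ 4^2 = 16 ≡ 16 (mod 799)
7^16 ≡ 16^2 = 256 ≡ 256 (mod 799)
7^32 ≡ 256^2 = 65536 ≡ 18 (mod 799)
7^64 ≡ 18^2 = 324 ≡ 324 (mod 799)
7^128 ≡ 324^2 = 104976 ≡ 307 (mod 799)
7^256 ≡ 307^2 = 94249 ≡ 766 (mod 799)
399 = 256 + 128 + 8 + 4 + 2 + 1 in binary powers of 2.
So 7^399 ≡ 766 · 307 · 16 · 4 · 49 · 7 ≡ 345 (mod 799).
Squaring chain: 345; never reaches −1, so base 7 is a Miller–Rabin witness that 799 is composite.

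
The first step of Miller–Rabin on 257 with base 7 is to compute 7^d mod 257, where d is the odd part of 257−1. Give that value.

7

257 − 1 = 256 = 2^8 · 1, so d = 1.
7^1 ≡ 7 (mod 257)
1 = 1 in binary powers of 2.
So 7^1 ≡ 7 ≡ 7 (mod 257).
Squaring chain: 7 → 49 → 88 → 34 → 128 → 193 → 241 → 256; reaches −1, so base 7 does not prove 257 composite.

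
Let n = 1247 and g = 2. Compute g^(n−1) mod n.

2^1 ≡ 2 (mod 1247)
2^2 ≡ 2^2 = 4 ≡ 4 (mod 1247)
2^4 ≡ 4^2 = 16 ≡ 16 (mod 1247)
2^8 ≡ 16^2 = 256 ≡ 256 (mod 1247)
2^16 ≡ 256^2 = 65536 ≡ 692 (mod 1247)
2^32 ≡ 692^2 = 478864 ≡ 16 (mod 1247)
2^64 ≡ 16^2 = 256 ≡ 256 (mod 1247)
2^128 ≡ 256^2 = 65536 ≡ 692 (mod 1247)
2^256 ≡ 692^2 = 478864 ≡ 16 (mod 1247)
2^512 ≡ 16^2 = 256 ≡ 256 (mod 1247)
2^1024 ≡ 256^2 = 65536 ≡ 692 (mod 1247)
1246 = 1024 + 128 + 64 + 16 + 8 + 4 + 2 in binary powers of 2.
So 2^1246 ≡ 692 · 692 · 256 · 692 · 256 · 16 · 4 ≡ 173 (mod 1247).
Since 173 ≠ 1, base 2 is a Fermat witness: 1247 is composite.

173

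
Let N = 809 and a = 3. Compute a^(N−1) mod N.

3^1 ≡ 3 (mod 809)
3^2 ≡ 3^2 = 9 ≡ 9 (mod 809)
3^4 ≡ 9^2 = 81 ≡ 81 (mod 809)
3^8 ≡ 81^2 = 6561 ≡ 89 (mod 809)
3^16 ≡ 89^2 = 7921 ≡ 640 (mod 809)
3^32 ≡ 640^2 = 409600 ≡ 246 (mod 809)
3^64 ≡ 246^2 = 60516 ≡ 650 (mod 809)
3^128 ≡ 650^2 = 422500 ≡ 202 (mod 809)
3^256 ≡ 202^2 = 40804 ≡ 354 (mod 809)
3^512 ≡ 354^2 = 125316 ≡ 730 (mod 809)
808 = 512 + 256 + 32 + 8 in binary powers of 2.
So 3^808 ≡ 730 · 354 · 246 · 89 ≡ 1 (mod 809).
Since the result is 1, base 3 gives no evidence that 809 is composite.

1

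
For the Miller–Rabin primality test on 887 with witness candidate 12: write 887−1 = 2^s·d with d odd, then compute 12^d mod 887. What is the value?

887 − 1 = 886 = 2^1 · 443, so d = 443.
12^1 ≡ 12 (mod 887)
12^2 ≡ 12^2 = 144 ≡ 144 (mod 887)
12^4 ≡ 144^2 = 20736 ≡ 335 (mod 887)
12^8 ≡ 335^2 = 112225 ≡ 463 (mod 887)
12^16 ≡ 463^2 = 214369 ≡ 602 (mod 887)
12^32 ≡ 602^2 = 362404 ≡ 508 (mod 887)
12^64 ≡ 508^2 = 258064 ≡ 834 (mod 887)
12^128 ≡ 834^2 = 695556 ≡ 148 (mod 887)
12^256 ≡ 148^2 = 21904 ≡ 616 (mod 887)
443 = 256 + 128 + 32 + 16 + 8 + 2 + 1 in binary powers of 2.
So 12^443 ≡ 616 · 148 · 508 · 602 · 463 · 144 · 12 ≡ 1 (mod 887).
Since 12^d ≡ 1 (mod 887), base 12 does not prove 887 composite.

1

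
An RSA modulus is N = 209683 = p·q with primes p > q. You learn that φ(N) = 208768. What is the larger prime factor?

467

φ(n) = (p−1)(q−1) = n − (p+q) + 1, so p + q = 209683 − 208768 + 1 = 916.
p and q are the roots of t² − 916t + 209683 = 0.
Discriminant: 916² − 4·209683 = 839056 − 838732 = 324; √324 = 18.
q = (916 − 18)/2 = 449, p = (916 + 18)/2 = 467.
Check: 449 · 467 = 209683.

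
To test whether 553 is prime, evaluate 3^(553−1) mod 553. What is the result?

3^1 ≡ 3 (mod 553)
3^2 ≡ 3^2 = 9 ≡ 9 (mod 553)
3^4 ≡ 9^2 = 81 ≡ 81 (mod 553)
3^8 ≡ 81^2 = 6561 ≡ 478 (mod 553)
3^16 ≡ 478^2 = 228484 ≡ 95 (mod 553)
3^32 ≡ 95^2 = 9025 ≡ 177 (mod 553)
3^64 ≡ 177^2 = 31329 ≡ 361 (mod 553)
3^128 ≡ 361^2 = 130321 ≡ 366 (mod 553)
3^256 ≡ 366^2 = 133956 ≡ 130 (mod 553)
3^512 ≡ 130^2 = 16900 ≡ 310 (mod 553)
552 = 512 + 32 + 8 in binary powers of 2.
So 3^552 ≡ 310 · 177 · 478 ≡ 176 (mod 553).
Since 176 ≠ 1, base 3 is a Fermat witness: 553 is composite.

176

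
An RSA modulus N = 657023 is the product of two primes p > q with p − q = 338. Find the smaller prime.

659

Since p = q + 338, we have 657023 = q(q + 338), so q² + 338q − 657023 = 0.
Discriminant: 338² + 4·657023 = 114244 + 2628092 = 2742336; √2742336 = 1656.
q = (−338 + 1656)/2 = 659, and p = q + 338 = 997.
Check: 659 · 997 = 657023.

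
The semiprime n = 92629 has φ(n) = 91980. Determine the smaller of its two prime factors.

211

φ(n) = (p−1)(q−1) = n − (p+q) + 1, so p + q = 92629 − 91980 + 1 = 650.
p and q are the roots of t² − 650t + 92629 = 0.
Discriminant: 650² − 4·92629 = 422500 − 370516 = 51984; √51984 = 228.
q = (650 − 228)/2 = 211, p = (650 + 228)/2 = 439.
Check: 211 · 439 = 92629.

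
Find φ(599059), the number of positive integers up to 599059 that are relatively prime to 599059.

576576

Factor: 599059 = 53 · 89 · 127.
φ(599059) = (53−1) · (89−1) · (127−1) = 52 · 88 · 126 = 576576.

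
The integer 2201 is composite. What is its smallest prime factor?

2201 is odd.
Digit sum 5, not divisible by 3.
Ends in 1: not divisible by 5.
7: 2201 = 7·314 + 3
11: 2201 = 11·200 + 1
13: 2201 = 13·169 + 4
17: 2201 = 17·129 + 8
19: 2201 = 19·115 + 16
23: 2201 = 23·95 + 16
29: 2201 = 29·75 + 26
31: 2201 = 31·71

31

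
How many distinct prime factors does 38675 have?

38675 = 5^2 · 1547
1547 = 7 · 221
221 = 13 · 17
38675 = 5^2 · 7 · 13 · 17, which has 4 distinct prime factors.

4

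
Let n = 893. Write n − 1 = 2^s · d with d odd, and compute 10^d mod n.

893 − 1 = 892 = 2^2 · 223, so d = 223.
10^1 ≡ 10 (mod 893)
10^2 ≡ 10^2 = 100 ≡ 100 (mod 893)
10^4 ≡ 100^2 = 10000 ≡ 177 (mod 893)
10^8 ≡ 177^2 = 31329 ≡ 74 (mod 893)
10^16 ≡ 74^2 = 5476 ≡ 118 (mod 893)
10^32 ≡ 118^2 = 13924 ≡ 529 (mod 893)
10^64 ≡ 529^2 = 279841 ≡ 332 (mod 893)
10^128 ≡ 332^2 = 110224 ≡ 385 (mod 893)
223 = 128 + 64 + 16 + 8 + 4 + 2 + 1 in binary powers of 2.
So 10^223 ≡ 385 · 332 · 118 · 74 · 177 · 100 · 10 ≡ 775 (mod 893).
Squaring chain: 775 → 529; never reaches −1, so base 10 is a Miller–Rabin witness that 893 is composite.

775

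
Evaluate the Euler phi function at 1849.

Factor: 1849 = 43^2.
φ(1849) = 43^1·(43−1) = 1806.

1806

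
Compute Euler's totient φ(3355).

Factor: 3355 = 5 · 11 · 61.
φ(3355) = (5−1) · (11−1) · (61−1) = 4 · 10 · 60 = 2400.

2400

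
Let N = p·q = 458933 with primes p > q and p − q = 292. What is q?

Since p = q + 292, we have 458933 = q(q + 292), so q² + 292q − 458933 = 0.
Discriminant: 292² + 4·458933 = 85264 + 1835732 = 1920996; √1920996 = 1386.
q = (−292 + 1386)/2 = 547, and p = q + 292 = 839.
Check: 547 · 839 = 458933.

547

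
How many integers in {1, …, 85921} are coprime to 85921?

Factor: 85921 = 11 · 73 · 107.
φ(85921) = (11−1) · (73−1) · (107−1) = 10 · 72 · 106 = 76320.

76320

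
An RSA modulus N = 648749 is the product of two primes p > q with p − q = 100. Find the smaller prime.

757

Since p = q + 100, we have 648749 = q(q + 100), so q² + 100q − 648749 = 0.
Discriminant: 100² + 4·648749 = 10000 + 2594996 = 2604996; √2604996 = 1614.
q = (−100 + 1614)/2 = 757, and p = q + 100 = 857.
Check: 757 · 857 = 648749.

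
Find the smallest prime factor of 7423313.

97

7423313 is odd.
Digit sum 23, not divisible by 3.
Ends in 3: not divisible by 5.
7: 7423313 = 7·1060473 + 2
11: 7423313 = 11·674846 + 7
13: 7423313 = 13·571024 + 1
17: 7423313 = 17·436665 + 8
19: 7423313 = 19·390700 + 13
23: 7423313 = 23·322752 + 17
29: 7423313 = 29·255976 + 9
31: 7423313 = 31·239461 + 22
37: 7423313 = 37·200630 + 3
41: 7423313 = 41·181056 + 17
43: 7423313 = 43·172635 + 8
47: 7423313 = 47·157942 + 39
53: 7423313 = 53·140062 + 27
59: 7423313 = 59·125818 + 51
61: 7423313 = 61·121693 + 40
67: 7423313 = 67·110795 + 48
71: 7423313 = 71·104553 + 50
73: 7423313 = 73·101689 + 16
79: 7423313 = 79·93965 + 78
83: 7423313 = 83·89437 + 42
89: 7423313 = 89·83408 + 1
97: 7423313 = 97·76529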